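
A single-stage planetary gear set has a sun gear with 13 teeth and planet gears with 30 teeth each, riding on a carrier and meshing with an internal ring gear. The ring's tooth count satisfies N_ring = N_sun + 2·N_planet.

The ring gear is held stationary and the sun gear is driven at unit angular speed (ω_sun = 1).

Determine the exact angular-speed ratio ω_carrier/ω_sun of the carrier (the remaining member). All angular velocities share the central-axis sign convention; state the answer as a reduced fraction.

N_ring = 13 + 2·30 = 73
13(ω_s−ω_c) = −73(ω_r−ω_c),  ω_r=0, ω_s=1
13(1−ω_c) = −73(0−ω_c)  ⇒  86ω_c = 13  ⇒  ω_c = 13/86
ω_c/ω_s = 13/86

13/86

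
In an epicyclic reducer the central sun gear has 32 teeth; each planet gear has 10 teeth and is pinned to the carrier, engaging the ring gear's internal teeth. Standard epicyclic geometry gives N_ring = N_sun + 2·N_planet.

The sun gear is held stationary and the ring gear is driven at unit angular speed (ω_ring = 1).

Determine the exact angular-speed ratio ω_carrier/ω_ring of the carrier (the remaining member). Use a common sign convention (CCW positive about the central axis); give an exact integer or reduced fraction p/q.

N_ring = 32 + 2·10 = 52
32(ω_s−ω_c) = −52(ω_r−ω_c),  ω_s=0, ω_r=1
32(0−ω_c) = −52(1−ω_c)  ⇒  84ω_c = 52  ⇒  ω_c = 13/21
ω_c/ω_r = 13/21

13/21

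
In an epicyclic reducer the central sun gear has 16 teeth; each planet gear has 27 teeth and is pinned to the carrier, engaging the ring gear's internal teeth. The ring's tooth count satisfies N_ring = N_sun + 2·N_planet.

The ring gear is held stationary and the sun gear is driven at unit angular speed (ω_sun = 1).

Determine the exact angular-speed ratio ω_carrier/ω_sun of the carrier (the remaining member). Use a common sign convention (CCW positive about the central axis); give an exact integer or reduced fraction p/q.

8/43

N_ring = 16 + 2·27 = 70
16(ω_s−ω_c) = −70(ω_r−ω_c),  ω_r=0, ω_s=1
16(1−ω_c) = −70(0−ω_c)  ⇒  86ω_c = 16  ⇒  ω_c = 8/43
ω_c/ω_s = 8/43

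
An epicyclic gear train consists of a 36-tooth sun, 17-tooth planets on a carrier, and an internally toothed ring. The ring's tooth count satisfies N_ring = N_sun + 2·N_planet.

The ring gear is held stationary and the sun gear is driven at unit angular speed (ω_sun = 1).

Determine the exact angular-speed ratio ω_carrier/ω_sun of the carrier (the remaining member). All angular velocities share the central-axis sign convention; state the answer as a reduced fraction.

18/53

N_ring = 36 + 2·17 = 70
36(ω_s−ω_c) = −70(ω_r−ω_c),  ω_r=0, ω_s=1
36(1−ω_c) = −70(0−ω_c)  ⇒  106ω_c = 36  ⇒  ω_c = 18/53
ω_c/ω_s = 18/53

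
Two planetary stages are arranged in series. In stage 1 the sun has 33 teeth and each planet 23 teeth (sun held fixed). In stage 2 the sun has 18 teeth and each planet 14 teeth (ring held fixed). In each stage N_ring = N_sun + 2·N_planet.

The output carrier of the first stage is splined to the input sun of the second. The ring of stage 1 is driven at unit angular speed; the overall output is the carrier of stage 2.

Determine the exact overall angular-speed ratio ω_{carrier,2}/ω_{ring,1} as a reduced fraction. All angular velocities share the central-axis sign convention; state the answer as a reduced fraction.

711/3584

Stage 1: N_ring = 33 + 2·23 = 79
Stage 1: 33(ω_s−ω_c) = −79(ω_r−ω_c),  ω_s=0, ω_r=1
Stage 1: 33(0−ω_c) = −79(1−ω_c)  ⇒  112ω_c = 79  ⇒  ω_c = 79/112
  ⇒ ω_c¹/ω_r¹ = 79/112
Stage 2: N_ring = 18 + 2·14 = 46
Stage 2: 18(ω_s−ω_c) = −46(ω_r−ω_c),  ω_r=0, ω_s=1
Stage 2: 18(1−ω_c) = −46(0−ω_c)  ⇒  64ω_c = 18  ⇒  ω_c = 9/32
  ⇒ ω_c²/ω_s² = 9/32
Coupling ω_s² = ω_c¹ ⇒ overall = 79/112 × 9/32 = 711/3584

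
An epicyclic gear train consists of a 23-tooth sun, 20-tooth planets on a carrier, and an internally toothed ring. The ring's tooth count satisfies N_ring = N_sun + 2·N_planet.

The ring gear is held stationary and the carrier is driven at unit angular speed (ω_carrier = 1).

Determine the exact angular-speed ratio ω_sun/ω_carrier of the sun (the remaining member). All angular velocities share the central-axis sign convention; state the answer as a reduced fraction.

86/23

N_ring = 23 + 2·20 = 63
23(ω_s−ω_c) = −63(ω_r−ω_c),  ω_r=0, ω_c=1
ω_s = 1 − (63/23)(0−1) = 86/23
ω_s/ω_c = 86/23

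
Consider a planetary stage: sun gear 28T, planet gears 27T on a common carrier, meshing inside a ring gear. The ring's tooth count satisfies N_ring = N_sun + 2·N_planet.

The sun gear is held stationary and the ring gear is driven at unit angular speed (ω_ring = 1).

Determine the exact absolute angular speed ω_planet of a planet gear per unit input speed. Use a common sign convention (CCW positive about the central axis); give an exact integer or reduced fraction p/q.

41/27

N_ring = 28 + 2·27 = 82
28(ω_s−ω_c) = −82(ω_r−ω_c),  ω_s=0, ω_r=1
28(0−ω_c) = −82(1−ω_c)  ⇒  110ω_c = 82  ⇒  ω_c = 41/55
sun–planet: 28·(0−41/55) = −27·(ω_p−ω_c)  ⇒  ω_p−ω_c = −(28/27)·(-41/55) = 1148/1485
ω_p = 41/55 + 1148/1485 = 41/27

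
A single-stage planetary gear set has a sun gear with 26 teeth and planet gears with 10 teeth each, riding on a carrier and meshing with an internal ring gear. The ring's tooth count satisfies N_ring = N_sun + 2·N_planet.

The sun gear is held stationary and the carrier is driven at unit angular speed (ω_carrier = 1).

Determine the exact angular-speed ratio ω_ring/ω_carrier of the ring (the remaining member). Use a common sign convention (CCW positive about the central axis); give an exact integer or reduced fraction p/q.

N_ring = 26 + 2·10 = 46
26(ω_s−ω_c) = −46(ω_r−ω_c),  ω_s=0, ω_c=1
ω_r = 1 − (26/46)(0−1) = 36/23
ω_r/ω_c = 36/23

36/23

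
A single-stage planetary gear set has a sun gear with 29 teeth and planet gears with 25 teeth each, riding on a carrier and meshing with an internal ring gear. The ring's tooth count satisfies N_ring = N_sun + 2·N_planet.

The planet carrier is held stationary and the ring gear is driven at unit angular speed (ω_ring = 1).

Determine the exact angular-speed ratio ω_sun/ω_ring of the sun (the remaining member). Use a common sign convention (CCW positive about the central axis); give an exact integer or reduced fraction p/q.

-79/29

N_ring = 29 + 2·25 = 79
29(ω_s−ω_c) = −79(ω_r−ω_c),  ω_c=0, ω_r=1
ω_s = 0 − (79/29)(1−0) = -79/29
ω_s/ω_r = -79/29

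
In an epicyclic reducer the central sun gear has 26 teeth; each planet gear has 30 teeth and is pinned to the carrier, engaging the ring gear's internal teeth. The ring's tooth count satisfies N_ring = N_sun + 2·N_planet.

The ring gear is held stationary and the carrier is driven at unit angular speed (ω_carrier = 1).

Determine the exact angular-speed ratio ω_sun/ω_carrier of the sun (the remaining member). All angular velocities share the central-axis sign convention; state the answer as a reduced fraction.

N_ring = 26 + 2·30 = 86
26(ω_s−ω_c) = −86(ω_r−ω_c),  ω_r=0, ω_c=1
ω_s = 1 − (86/26)(0−1) = 56/13
ω_s/ω_c = 56/13

56/13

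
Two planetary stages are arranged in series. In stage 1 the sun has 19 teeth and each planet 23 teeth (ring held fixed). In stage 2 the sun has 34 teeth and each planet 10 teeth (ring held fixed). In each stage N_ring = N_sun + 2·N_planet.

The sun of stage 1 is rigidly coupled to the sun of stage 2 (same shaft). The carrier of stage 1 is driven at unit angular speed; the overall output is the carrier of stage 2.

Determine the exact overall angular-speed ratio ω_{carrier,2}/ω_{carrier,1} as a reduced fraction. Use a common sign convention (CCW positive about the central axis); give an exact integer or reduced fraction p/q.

357/209

Stage 1: N_ring = 19 + 2·23 = 65
Stage 1: 19(ω_s−ω_c) = −65(ω_r−ω_c),  ω_r=0, ω_c=1
Stage 1: ω_s = 1 − (65/19)(0−1) = 84/19
  ⇒ ω_s¹/ω_c¹ = 84/19
Stage 2: N_ring = 34 + 2·10 = 54
Stage 2: 34(ω_s−ω_c) = −54(ω_r−ω_c),  ω_r=0, ω_s=1
Stage 2: 34(1−ω_c) = −54(0−ω_c)  ⇒  88ω_c = 34  ⇒  ω_c = 17/44
  ⇒ ω_c²/ω_s² = 17/44
Coupling ω_s² = ω_s¹ ⇒ overall = 84/19 × 17/44 = 357/209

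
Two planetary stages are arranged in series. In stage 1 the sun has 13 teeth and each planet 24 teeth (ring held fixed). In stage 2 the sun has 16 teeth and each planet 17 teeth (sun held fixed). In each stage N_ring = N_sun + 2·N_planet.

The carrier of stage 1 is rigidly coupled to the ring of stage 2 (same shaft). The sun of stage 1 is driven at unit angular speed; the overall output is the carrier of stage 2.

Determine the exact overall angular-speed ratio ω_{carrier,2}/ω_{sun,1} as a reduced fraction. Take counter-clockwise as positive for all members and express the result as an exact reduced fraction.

325/2442

Stage 1: N_ring = 13 + 2·24 = 61
Stage 1: 13(ω_s−ω_c) = −61(ω_r−ω_c),  ω_r=0, ω_s=1
Stage 1: 13(1−ω_c) = −61(0−ω_c)  ⇒  74ω_c = 13  ⇒  ω_c = 13/74
  ⇒ ω_c¹/ω_s¹ = 13/74
Stage 2: N_ring = 16 + 2·17 = 50
Stage 2: 16(ω_s−ω_c) = −50(ω_r−ω_c),  ω_s=0, ω_r=1
Stage 2: 16(0−ω_c) = −50(1−ω_c)  ⇒  66ω_c = 50  ⇒  ω_c = 25/33
  ⇒ ω_c²/ω_r² = 25/33
Coupling ω_r² = ω_c¹ ⇒ overall = 13/74 × 25/33 = 325/2442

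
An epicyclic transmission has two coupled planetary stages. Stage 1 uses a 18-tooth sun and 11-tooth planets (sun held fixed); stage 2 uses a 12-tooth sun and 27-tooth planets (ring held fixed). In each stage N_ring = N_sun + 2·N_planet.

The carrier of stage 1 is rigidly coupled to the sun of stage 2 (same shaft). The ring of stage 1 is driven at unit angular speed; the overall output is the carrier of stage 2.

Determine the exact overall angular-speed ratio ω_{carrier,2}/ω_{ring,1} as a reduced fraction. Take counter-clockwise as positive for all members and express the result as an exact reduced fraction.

40/377

Stage 1: N_ring = 18 + 2·11 = 40
Stage 1: 18(ω_s−ω_c) = −40(ω_r−ω_c),  ω_s=0, ω_r=1
Stage 1: 18(0−ω_c) = −40(1−ω_c)  ⇒  58ω_c = 40  ⇒  ω_c = 20/29
  ⇒ ω_c¹/ω_r¹ = 20/29
Stage 2: N_ring = 12 + 2·27 = 66
Stage 2: 12(ω_s−ω_c) = −66(ω_r−ω_c),  ω_r=0, ω_s=1
Stage 2: 12(1−ω_c) = −66(0−ω_c)  ⇒  78ω_c = 12  ⇒  ω_c = 2/13
  ⇒ ω_c²/ω_s² = 2/13
Coupling ω_s² = ω_c¹ ⇒ overall = 20/29 × 2/13 = 40/377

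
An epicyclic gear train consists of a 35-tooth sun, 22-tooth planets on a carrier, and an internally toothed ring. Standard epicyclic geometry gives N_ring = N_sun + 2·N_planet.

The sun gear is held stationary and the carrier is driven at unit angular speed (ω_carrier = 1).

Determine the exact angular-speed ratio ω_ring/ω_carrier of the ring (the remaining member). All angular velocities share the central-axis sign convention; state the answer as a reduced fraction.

114/79

N_ring = 35 + 2·22 = 79
35(ω_s−ω_c) = −79(ω_r−ω_c),  ω_s=0, ω_c=1
ω_r = 1 − (35/79)(0−1) = 114/79
ω_r/ω_c = 114/79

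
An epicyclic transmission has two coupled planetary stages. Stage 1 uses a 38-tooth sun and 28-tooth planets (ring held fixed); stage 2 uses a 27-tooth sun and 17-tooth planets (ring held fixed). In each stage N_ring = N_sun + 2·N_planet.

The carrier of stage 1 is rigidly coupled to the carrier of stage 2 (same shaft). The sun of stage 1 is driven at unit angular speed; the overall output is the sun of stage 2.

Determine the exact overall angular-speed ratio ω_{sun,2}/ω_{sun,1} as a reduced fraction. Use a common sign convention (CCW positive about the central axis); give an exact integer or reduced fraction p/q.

Stage 1: N_ring = 38 + 2·28 = 94
Stage 1: 38(ω_s−ω_c) = −94(ω_r−ω_c),  ω_r=0, ω_s=1
Stage 1: 38(1−ω_c) = −94(0−ω_c)  ⇒  132ω_c = 38  ⇒  ω_c = 19/66
  ⇒ ω_c¹/ω_s¹ = 19/66
Stage 2: N_ring = 27 + 2·17 = 61
Stage 2: 27(ω_s−ω_c) = −61(ω_r−ω_c),  ω_r=0, ω_c=1
Stage 2: ω_s = 1 − (61/27)(0−1) = 88/27
  ⇒ ω_s²/ω_c² = 88/27
Coupling ω_c² = ω_c¹ ⇒ overall = 19/66 × 88/27 = 76/81

76/81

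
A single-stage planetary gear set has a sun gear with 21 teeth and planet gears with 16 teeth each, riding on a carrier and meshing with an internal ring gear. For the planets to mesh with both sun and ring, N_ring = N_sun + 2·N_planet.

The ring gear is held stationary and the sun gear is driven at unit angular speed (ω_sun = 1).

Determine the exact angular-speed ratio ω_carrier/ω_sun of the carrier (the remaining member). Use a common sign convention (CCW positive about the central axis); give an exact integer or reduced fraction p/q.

N_ring = 21 + 2·16 = 53
21(ω_s−ω_c) = −53(ω_r−ω_c),  ω_r=0, ω_s=1
21(1−ω_c) = −53(0−ω_c)  ⇒  74ω_c = 21  ⇒  ω_c = 21/74
ω_c/ω_s = 21/74

21/74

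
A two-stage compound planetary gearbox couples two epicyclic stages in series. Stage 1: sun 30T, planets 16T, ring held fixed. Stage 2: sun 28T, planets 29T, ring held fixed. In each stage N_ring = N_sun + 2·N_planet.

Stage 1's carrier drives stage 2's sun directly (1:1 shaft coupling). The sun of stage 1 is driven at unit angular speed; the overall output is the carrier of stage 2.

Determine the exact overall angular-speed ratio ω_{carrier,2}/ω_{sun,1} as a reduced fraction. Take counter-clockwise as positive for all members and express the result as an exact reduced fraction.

Stage 1: N_ring = 30 + 2·16 = 62
Stage 1: 30(ω_s−ω_c) = −62(ω_r−ω_c),  ω_r=0, ω_s=1
Stage 1: 30(1−ω_c) = −62(0−ω_c)  ⇒  92ω_c = 30  ⇒  ω_c = 15/46
  ⇒ ω_c¹/ω_s¹ = 15/46
Stage 2: N_ring = 28 + 2·29 = 86
Stage 2: 28(ω_s−ω_c) = −86(ω_r−ω_c),  ω_r=0, ω_s=1
Stage 2: 28(1−ω_c) = −86(0−ω_c)  ⇒  114ω_c = 28  ⇒  ω_c = 14/57
  ⇒ ω_c²/ω_s² = 14/57
Coupling ω_s² = ω_c¹ ⇒ overall = 15/46 × 14/57 = 35/437

35/437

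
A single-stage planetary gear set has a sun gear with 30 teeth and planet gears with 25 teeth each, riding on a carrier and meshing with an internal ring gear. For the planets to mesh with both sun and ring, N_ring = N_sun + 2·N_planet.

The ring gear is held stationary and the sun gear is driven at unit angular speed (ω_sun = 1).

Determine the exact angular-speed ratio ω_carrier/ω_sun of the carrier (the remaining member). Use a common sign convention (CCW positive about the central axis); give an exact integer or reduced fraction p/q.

N_ring = 30 + 2·25 = 80
30(ω_s−ω_c) = −80(ω_r−ω_c),  ω_r=0, ω_s=1
30(1−ω_c) = −80(0−ω_c)  ⇒  110ω_c = 30  ⇒  ω_c = 3/11
ω_c/ω_s = 3/11

3/11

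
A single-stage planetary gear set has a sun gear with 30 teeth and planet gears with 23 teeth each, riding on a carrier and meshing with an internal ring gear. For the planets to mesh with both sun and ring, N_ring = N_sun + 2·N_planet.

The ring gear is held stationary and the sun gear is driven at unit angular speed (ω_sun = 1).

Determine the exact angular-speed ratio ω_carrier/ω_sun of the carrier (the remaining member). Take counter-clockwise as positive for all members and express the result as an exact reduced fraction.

15/53

N_ring = 30 + 2·23 = 76
30(ω_s−ω_c) = −76(ω_r−ω_c),  ω_r=0, ω_s=1
30(1−ω_c) = −76(0−ω_c)  ⇒  106ω_c = 30  ⇒  ω_c = 15/53
ω_c/ω_s = 15/53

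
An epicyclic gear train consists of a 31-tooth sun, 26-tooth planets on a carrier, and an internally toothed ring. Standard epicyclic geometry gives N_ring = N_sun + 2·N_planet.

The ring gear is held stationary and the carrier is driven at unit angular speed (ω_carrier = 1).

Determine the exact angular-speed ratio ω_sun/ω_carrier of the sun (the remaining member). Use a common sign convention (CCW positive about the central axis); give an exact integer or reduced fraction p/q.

N_ring = 31 + 2·26 = 83
31(ω_s−ω_c) = −83(ω_r−ω_c),  ω_r=0, ω_c=1
ω_s = 1 − (83/31)(0−1) = 114/31
ω_s/ω_c = 114/31

114/31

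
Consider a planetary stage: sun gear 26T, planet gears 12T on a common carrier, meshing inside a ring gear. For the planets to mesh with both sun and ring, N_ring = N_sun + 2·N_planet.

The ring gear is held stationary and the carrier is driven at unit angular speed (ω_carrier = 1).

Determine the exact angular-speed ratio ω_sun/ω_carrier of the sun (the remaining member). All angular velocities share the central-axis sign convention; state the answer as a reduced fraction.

N_ring = 26 + 2·12 = 50
26(ω_s−ω_c) = −50(ω_r−ω_c),  ω_r=0, ω_c=1
ω_s = 1 − (50/26)(0−1) = 38/13
ω_s/ω_c = 38/13

38/13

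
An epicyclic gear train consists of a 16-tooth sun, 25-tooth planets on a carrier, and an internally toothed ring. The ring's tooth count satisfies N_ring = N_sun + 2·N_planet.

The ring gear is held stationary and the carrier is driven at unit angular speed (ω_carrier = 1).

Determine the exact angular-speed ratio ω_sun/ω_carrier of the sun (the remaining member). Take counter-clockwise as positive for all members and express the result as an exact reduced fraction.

N_ring = 16 + 2·25 = 66
16(ω_s−ω_c) = −66(ω_r−ω_c),  ω_r=0, ω_c=1
ω_s = 1 − (66/16)(0−1) = 41/8
ω_s/ω_c = 41/8

41/8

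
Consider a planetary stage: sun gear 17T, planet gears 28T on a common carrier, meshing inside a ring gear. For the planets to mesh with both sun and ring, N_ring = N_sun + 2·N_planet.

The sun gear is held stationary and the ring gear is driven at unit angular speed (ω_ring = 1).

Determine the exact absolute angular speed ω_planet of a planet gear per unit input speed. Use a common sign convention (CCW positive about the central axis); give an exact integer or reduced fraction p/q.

73/56

N_ring = 17 + 2·28 = 73
17(ω_s−ω_c) = −73(ω_r−ω_c),  ω_s=0, ω_r=1
17(0−ω_c) = −73(1−ω_c)  ⇒  90ω_c = 73  ⇒  ω_c = 73/90
sun–planet: 17·(0−73/90) = −28·(ω_p−ω_c)  ⇒  ω_p−ω_c = −(17/28)·(-73/90) = 1241/2520
ω_p = 73/90 + 1241/2520 = 73/56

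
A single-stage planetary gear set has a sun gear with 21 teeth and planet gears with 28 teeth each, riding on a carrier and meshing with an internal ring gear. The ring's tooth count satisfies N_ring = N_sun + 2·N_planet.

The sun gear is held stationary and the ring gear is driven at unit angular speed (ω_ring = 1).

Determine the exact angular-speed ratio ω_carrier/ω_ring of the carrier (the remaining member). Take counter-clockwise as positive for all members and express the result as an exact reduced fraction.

N_ring = 21 + 2·28 = 77
21(ω_s−ω_c) = −77(ω_r−ω_c),  ω_s=0, ω_r=1
21(0−ω_c) = −77(1−ω_c)  ⇒  98ω_c = 77  ⇒  ω_c = 11/14
ω_c/ω_r = 11/14

11/14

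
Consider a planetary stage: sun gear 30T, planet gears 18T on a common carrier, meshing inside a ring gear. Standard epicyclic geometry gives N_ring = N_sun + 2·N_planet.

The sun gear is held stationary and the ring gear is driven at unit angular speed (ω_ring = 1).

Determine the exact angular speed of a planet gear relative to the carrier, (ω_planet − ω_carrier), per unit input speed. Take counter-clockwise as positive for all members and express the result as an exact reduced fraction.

55/48

N_ring = 30 + 2·18 = 66
30(ω_s−ω_c) = −66(ω_r−ω_c),  ω_s=0, ω_r=1
30(0−ω_c) = −66(1−ω_c)  ⇒  96ω_c = 66  ⇒  ω_c = 11/16
sun–planet: 30·(0−11/16) = −18·(ω_p−ω_c)  ⇒  ω_p−ω_c = −(30/18)·(-11/16) = 55/48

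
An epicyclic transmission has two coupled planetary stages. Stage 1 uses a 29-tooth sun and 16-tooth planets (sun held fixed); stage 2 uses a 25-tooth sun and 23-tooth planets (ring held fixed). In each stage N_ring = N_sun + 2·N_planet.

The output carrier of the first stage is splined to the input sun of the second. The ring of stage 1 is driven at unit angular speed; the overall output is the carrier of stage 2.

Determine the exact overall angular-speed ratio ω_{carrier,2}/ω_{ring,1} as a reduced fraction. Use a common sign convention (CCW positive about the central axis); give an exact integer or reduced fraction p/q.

Stage 1: N_ring = 29 + 2·16 = 61
Stage 1: 29(ω_s−ω_c) = −61(ω_r−ω_c),  ω_s=0, ω_r=1
Stage 1: 29(0−ω_c) = −61(1−ω_c)  ⇒  90ω_c = 61  ⇒  ω_c = 61/90
  ⇒ ω_c¹/ω_r¹ = 61/90
Stage 2: N_ring = 25 + 2·23 = 71
Stage 2: 25(ω_s−ω_c) = −71(ω_r−ω_c),  ω_r=0, ω_s=1
Stage 2: 25(1−ω_c) = −71(0−ω_c)  ⇒  96ω_c = 25  ⇒  ω_c = 25/96
  ⇒ ω_c²/ω_s² = 25/96
Coupling ω_s² = ω_c¹ ⇒ overall = 61/90 × 25/96 = 305/1728

305/1728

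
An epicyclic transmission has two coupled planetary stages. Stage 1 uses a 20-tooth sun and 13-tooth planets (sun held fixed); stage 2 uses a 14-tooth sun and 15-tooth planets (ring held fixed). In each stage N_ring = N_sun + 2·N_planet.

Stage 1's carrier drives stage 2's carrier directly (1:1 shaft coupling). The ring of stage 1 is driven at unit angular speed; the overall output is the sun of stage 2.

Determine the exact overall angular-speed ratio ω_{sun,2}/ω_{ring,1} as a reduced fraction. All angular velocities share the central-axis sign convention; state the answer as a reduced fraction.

667/231

Stage 1: N_ring = 20 + 2·13 = 46
Stage 1: 20(ω_s−ω_c) = −46(ω_r−ω_c),  ω_s=0, ω_r=1
Stage 1: 20(0−ω_c) = −46(1−ω_c)  ⇒  66ω_c = 46  ⇒  ω_c = 23/33
  ⇒ ω_c¹/ω_r¹ = 23/33
Stage 2: N_ring = 14 + 2·15 = 44
Stage 2: 14(ω_s−ω_c) = −44(ω_r−ω_c),  ω_r=0, ω_c=1
Stage 2: ω_s = 1 − (44/14)(0−1) = 29/7
  ⇒ ω_s²/ω_c² = 29/7
Coupling ω_c² = ω_c¹ ⇒ overall = 23/33 × 29/7 = 667/231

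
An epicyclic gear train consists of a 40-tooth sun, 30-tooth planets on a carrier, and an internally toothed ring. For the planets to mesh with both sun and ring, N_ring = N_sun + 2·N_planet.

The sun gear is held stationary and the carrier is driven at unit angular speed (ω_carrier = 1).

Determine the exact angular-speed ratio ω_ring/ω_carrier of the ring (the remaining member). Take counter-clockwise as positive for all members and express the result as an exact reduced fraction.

7/5

N_ring = 40 + 2·30 = 100
40(ω_s−ω_c) = −100(ω_r−ω_c),  ω_s=0, ω_c=1
ω_r = 1 − (40/100)(0−1) = 7/5
ω_r/ω_c = 7/5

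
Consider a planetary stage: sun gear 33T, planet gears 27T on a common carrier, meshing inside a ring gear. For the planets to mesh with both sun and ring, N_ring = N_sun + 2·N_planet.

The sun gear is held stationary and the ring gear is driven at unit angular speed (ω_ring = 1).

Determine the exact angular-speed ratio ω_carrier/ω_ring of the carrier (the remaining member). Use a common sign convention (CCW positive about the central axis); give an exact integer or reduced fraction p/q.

N_ring = 33 + 2·27 = 87
33(ω_s−ω_c) = −87(ω_r−ω_c),  ω_s=0, ω_r=1
33(0−ω_c) = −87(1−ω_c)  ⇒  120ω_c = 87  ⇒  ω_c = 29/40
ω_c/ω_r = 29/40

29/40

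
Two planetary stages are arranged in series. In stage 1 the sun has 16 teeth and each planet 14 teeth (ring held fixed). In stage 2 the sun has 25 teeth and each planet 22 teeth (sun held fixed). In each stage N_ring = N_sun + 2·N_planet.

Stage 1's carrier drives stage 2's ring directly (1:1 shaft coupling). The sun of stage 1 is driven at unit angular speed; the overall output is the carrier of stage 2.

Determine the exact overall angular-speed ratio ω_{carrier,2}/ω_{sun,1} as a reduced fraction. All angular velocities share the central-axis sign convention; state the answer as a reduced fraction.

Stage 1: N_ring = 16 + 2·14 = 44
Stage 1: 16(ω_s−ω_c) = −44(ω_r−ω_c),  ω_r=0, ω_s=1
Stage 1: 16(1−ω_c) = −44(0−ω_c)  ⇒  60ω_c = 16  ⇒  ω_c = 4/15
  ⇒ ω_c¹/ω_s¹ = 4/15
Stage 2: N_ring = 25 + 2·22 = 69
Stage 2: 25(ω_s−ω_c) = −69(ω_r−ω_c),  ω_s=0, ω_r=1
Stage 2: 25(0−ω_c) = −69(1−ω_c)  ⇒  94ω_c = 69  ⇒  ω_c = 69/94
  ⇒ ω_c²/ω_r² = 69/94
Coupling ω_r² = ω_c¹ ⇒ overall = 4/15 × 69/94 = 46/235

46/235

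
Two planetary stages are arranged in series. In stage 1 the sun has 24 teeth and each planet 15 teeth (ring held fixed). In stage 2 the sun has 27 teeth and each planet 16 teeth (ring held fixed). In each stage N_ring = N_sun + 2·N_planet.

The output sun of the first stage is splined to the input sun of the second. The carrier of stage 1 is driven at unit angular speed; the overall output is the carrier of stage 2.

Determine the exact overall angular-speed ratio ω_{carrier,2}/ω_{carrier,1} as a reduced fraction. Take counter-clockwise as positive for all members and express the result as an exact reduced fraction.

Stage 1: N_ring = 24 + 2·15 = 54
Stage 1: 24(ω_s−ω_c) = −54(ω_r−ω_c),  ω_r=0, ω_c=1
Stage 1: ω_s = 1 − (54/24)(0−1) = 13/4
  ⇒ ω_s¹/ω_c¹ = 13/4
Stage 2: N_ring = 27 + 2·16 = 59
Stage 2: 27(ω_s−ω_c) = −59(ω_r−ω_c),  ω_r=0, ω_s=1
Stage 2: 27(1−ω_c) = −59(0−ω_c)  ⇒  86ω_c = 27  ⇒  ω_c = 27/86
  ⇒ ω_c²/ω_s² = 27/86
Coupling ω_s² = ω_s¹ ⇒ overall = 13/4 × 27/86 = 351/344

351/344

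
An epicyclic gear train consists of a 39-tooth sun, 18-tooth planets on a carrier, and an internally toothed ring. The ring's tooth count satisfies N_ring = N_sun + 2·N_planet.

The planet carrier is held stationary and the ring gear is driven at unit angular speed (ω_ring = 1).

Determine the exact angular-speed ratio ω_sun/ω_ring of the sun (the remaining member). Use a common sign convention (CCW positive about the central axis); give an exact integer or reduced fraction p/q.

N_ring = 39 + 2·18 = 75
39(ω_s−ω_c) = −75(ω_r−ω_c),  ω_c=0, ω_r=1
ω_s = 0 − (75/39)(1−0) = -25/13
ω_s/ω_r = -25/13

-25/13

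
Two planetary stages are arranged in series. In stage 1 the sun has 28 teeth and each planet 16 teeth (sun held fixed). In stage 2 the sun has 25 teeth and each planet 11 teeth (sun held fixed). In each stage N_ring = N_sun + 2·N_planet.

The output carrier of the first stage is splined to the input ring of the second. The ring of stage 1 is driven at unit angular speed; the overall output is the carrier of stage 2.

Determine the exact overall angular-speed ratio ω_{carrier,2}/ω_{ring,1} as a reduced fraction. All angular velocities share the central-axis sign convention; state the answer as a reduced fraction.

Stage 1: N_ring = 28 + 2·16 = 60
Stage 1: 28(ω_s−ω_c) = −60(ω_r−ω_c),  ω_s=0, ω_r=1
Stage 1: 28(0−ω_c) = −60(1−ω_c)  ⇒  88ω_c = 60  ⇒  ω_c = 15/22
  ⇒ ω_c¹/ω_r¹ = 15/22
Stage 2: N_ring = 25 + 2·11 = 47
Stage 2: 25(ω_s−ω_c) = −47(ω_r−ω_c),  ω_s=0, ω_r=1
Stage 2: 25(0−ω_c) = −47(1−ω_c)  ⇒  72ω_c = 47  ⇒  ω_c = 47/72
  ⇒ ω_c²/ω_r² = 47/72
Coupling ω_r² = ω_c¹ ⇒ overall = 15/22 × 47/72 = 235/528

235/528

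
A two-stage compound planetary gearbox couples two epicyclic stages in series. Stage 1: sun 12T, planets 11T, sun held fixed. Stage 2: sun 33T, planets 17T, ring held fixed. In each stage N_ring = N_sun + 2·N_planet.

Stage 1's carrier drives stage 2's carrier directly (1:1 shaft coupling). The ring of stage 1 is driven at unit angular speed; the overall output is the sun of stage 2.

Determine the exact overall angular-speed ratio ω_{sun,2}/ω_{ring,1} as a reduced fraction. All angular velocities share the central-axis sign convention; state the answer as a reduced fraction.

1700/759

Stage 1: N_ring = 12 + 2·11 = 34
Stage 1: 12(ω_s−ω_c) = −34(ω_r−ω_c),  ω_s=0, ω_r=1
Stage 1: 12(0−ω_c) = −34(1−ω_c)  ⇒  46ω_c = 34  ⇒  ω_c = 17/23
  ⇒ ω_c¹/ω_r¹ = 17/23
Stage 2: N_ring = 33 + 2·17 = 67
Stage 2: 33(ω_s−ω_c) = −67(ω_r−ω_c),  ω_r=0, ω_c=1
Stage 2: ω_s = 1 − (67/33)(0−1) = 100/33
  ⇒ ω_s²/ω_c² = 100/33
Coupling ω_c² = ω_c¹ ⇒ overall = 17/23 × 100/33 = 1700/759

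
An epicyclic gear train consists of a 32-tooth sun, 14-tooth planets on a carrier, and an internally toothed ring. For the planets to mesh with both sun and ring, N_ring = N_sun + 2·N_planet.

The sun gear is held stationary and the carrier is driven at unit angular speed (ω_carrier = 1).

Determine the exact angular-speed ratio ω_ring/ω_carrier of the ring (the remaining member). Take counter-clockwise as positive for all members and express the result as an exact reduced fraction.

23/15

N_ring = 32 + 2·14 = 60
32(ω_s−ω_c) = −60(ω_r−ω_c),  ω_s=0, ω_c=1
ω_r = 1 − (32/60)(0−1) = 23/15
ω_r/ω_c = 23/15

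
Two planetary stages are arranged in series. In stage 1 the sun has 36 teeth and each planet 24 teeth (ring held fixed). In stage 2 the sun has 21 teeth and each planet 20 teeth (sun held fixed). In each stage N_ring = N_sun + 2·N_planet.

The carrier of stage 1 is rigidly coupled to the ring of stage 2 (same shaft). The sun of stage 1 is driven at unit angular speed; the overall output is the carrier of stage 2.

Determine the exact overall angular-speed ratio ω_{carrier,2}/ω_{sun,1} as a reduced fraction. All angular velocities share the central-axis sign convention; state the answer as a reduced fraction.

Stage 1: N_ring = 36 + 2·24 = 84
Stage 1: 36(ω_s−ω_c) = −84(ω_r−ω_c),  ω_r=0, ω_s=1
Stage 1: 36(1−ω_c) = −84(0−ω_c)  ⇒  120ω_c = 36  ⇒  ω_c = 3/10
  ⇒ ω_c¹/ω_s¹ = 3/10
Stage 2: N_ring = 21 + 2·20 = 61
Stage 2: 21(ω_s−ω_c) = −61(ω_r−ω_c),  ω_s=0, ω_r=1
Stage 2: 21(0−ω_c) = −61(1−ω_c)  ⇒  82ω_c = 61  ⇒  ω_c = 61/82
  ⇒ ω_c²/ω_r² = 61/82
Coupling ω_r² = ω_c¹ ⇒ overall = 3/10 × 61/82 = 183/820

183/820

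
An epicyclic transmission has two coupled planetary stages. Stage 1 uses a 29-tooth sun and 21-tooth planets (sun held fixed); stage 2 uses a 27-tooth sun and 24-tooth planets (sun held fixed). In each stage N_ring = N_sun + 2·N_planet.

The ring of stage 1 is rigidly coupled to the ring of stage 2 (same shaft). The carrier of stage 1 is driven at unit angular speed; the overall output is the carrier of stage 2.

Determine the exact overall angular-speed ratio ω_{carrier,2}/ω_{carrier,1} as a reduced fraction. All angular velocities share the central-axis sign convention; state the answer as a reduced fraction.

Stage 1: N_ring = 29 + 2·21 = 71
Stage 1: 29(ω_s−ω_c) = −71(ω_r−ω_c),  ω_s=0, ω_c=1
Stage 1: ω_r = 1 − (29/71)(0−1) = 100/71
  ⇒ ω_r¹/ω_c¹ = 100/71
Stage 2: N_ring = 27 + 2·24 = 75
Stage 2: 27(ω_s−ω_c) = −75(ω_r−ω_c),  ω_s=0, ω_r=1
Stage 2: 27(0−ω_c) = −75(1−ω_c)  ⇒  102ω_c = 75  ⇒  ω_c = 25/34
  ⇒ ω_c²/ω_r² = 25/34
Coupling ω_r² = ω_r¹ ⇒ overall = 100/71 × 25/34 = 1250/1207

1250/1207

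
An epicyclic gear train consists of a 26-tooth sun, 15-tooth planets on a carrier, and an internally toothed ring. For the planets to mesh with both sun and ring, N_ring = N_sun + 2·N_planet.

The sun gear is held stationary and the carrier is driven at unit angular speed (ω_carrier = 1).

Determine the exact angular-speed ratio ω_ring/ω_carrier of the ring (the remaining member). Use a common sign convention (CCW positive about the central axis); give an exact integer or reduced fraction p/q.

N_ring = 26 + 2·15 = 56
26(ω_s−ω_c) = −56(ω_r−ω_c),  ω_s=0, ω_c=1
ω_r = 1 − (26/56)(0−1) = 41/28
ω_r/ω_c = 41/28

41/28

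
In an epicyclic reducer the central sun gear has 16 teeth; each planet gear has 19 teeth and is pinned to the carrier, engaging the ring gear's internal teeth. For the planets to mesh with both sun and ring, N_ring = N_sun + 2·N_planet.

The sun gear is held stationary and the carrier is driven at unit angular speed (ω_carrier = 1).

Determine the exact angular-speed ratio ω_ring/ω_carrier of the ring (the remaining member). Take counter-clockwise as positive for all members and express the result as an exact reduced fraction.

35/27

N_ring = 16 + 2·19 = 54
16(ω_s−ω_c) = −54(ω_r−ω_c),  ω_s=0, ω_c=1
ω_r = 1 − (16/54)(0−1) = 35/27
ω_r/ω_c = 35/27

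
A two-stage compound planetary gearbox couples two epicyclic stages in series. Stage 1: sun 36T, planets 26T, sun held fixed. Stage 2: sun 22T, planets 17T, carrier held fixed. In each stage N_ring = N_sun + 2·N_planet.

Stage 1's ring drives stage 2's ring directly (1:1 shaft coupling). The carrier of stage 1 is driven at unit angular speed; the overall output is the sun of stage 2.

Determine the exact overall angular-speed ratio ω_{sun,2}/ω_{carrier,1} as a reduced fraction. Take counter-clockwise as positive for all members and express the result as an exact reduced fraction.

-434/121

Stage 1: N_ring = 36 + 2·26 = 88
Stage 1: 36(ω_s−ω_c) = −88(ω_r−ω_c),  ω_s=0, ω_c=1
Stage 1: ω_r = 1 − (36/88)(0−1) = 31/22
  ⇒ ω_r¹/ω_c¹ = 31/22
Stage 2: N_ring = 22 + 2·17 = 56
Stage 2: 22(ω_s−ω_c) = −56(ω_r−ω_c),  ω_c=0, ω_r=1
Stage 2: ω_s = 0 − (56/22)(1−0) = -28/11
  ⇒ ω_s²/ω_r² = -28/11
Coupling ω_r² = ω_r¹ ⇒ overall = 31/22 × -28/11 = -434/121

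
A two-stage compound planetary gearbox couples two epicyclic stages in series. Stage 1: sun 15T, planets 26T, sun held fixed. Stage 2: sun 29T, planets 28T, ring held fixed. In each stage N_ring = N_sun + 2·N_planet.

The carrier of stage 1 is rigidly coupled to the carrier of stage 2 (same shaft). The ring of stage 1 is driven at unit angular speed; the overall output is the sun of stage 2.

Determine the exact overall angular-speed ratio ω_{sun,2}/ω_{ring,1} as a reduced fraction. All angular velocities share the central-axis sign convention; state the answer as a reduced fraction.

3819/1189

Stage 1: N_ring = 15 + 2·26 = 67
Stage 1: 15(ω_s−ω_c) = −67(ω_r−ω_c),  ω_s=0, ω_r=1
Stage 1: 15(0−ω_c) = −67(1−ω_c)  ⇒  82ω_c = 67  ⇒  ω_c = 67/82
  ⇒ ω_c¹/ω_r¹ = 67/82
Stage 2: N_ring = 29 + 2·28 = 85
Stage 2: 29(ω_s−ω_c) = −85(ω_r−ω_c),  ω_r=0, ω_c=1
Stage 2: ω_s = 1 − (85/29)(0−1) = 114/29
  ⇒ ω_s²/ω_c² = 114/29
Coupling ω_c² = ω_c¹ ⇒ overall = 67/82 × 114/29 = 3819/1189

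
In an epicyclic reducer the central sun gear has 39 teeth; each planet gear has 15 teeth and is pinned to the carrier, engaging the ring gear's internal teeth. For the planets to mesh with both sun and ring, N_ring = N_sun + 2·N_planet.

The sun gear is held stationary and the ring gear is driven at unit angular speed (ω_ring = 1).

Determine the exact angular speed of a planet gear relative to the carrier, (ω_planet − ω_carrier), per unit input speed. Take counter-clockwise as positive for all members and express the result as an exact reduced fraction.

N_ring = 39 + 2·15 = 69
39(ω_s−ω_c) = −69(ω_r−ω_c),  ω_s=0, ω_r=1
39(0−ω_c) = −69(1−ω_c)  ⇒  108ω_c = 69  ⇒  ω_c = 23/36
sun–planet: 39·(0−23/36) = −15·(ω_p−ω_c)  ⇒  ω_p−ω_c = −(39/15)·(-23/36) = 299/180

299/180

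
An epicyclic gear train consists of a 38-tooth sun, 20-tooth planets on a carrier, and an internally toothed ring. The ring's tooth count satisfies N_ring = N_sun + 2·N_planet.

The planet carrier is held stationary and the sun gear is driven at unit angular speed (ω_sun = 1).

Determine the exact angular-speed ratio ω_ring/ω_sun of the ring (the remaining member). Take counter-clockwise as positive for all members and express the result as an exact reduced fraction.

-19/39

N_ring = 38 + 2·20 = 78
38(ω_s−ω_c) = −78(ω_r−ω_c),  ω_c=0, ω_s=1
ω_r = 0 − (38/78)(1−0) = -19/39
ω_r/ω_s = -19/39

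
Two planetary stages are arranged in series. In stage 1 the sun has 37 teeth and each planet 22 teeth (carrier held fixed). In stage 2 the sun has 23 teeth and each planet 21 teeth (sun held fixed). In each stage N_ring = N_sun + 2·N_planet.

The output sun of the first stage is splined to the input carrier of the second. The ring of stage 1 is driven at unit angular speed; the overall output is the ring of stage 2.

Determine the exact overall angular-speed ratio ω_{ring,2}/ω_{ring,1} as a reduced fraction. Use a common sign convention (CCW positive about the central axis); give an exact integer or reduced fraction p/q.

-7128/2405

Stage 1: N_ring = 37 + 2·22 = 81
Stage 1: 37(ω_s−ω_c) = −81(ω_r−ω_c),  ω_c=0, ω_r=1
Stage 1: ω_s = 0 − (81/37)(1−0) = -81/37
  ⇒ ω_s¹/ω_r¹ = -81/37
Stage 2: N_ring = 23 + 2·21 = 65
Stage 2: 23(ω_s−ω_c) = −65(ω_r−ω_c),  ω_s=0, ω_c=1
Stage 2: ω_r = 1 − (23/65)(0−1) = 88/65
  ⇒ ω_r²/ω_c² = 88/65
Coupling ω_c² = ω_s¹ ⇒ overall = -81/37 × 88/65 = -7128/2405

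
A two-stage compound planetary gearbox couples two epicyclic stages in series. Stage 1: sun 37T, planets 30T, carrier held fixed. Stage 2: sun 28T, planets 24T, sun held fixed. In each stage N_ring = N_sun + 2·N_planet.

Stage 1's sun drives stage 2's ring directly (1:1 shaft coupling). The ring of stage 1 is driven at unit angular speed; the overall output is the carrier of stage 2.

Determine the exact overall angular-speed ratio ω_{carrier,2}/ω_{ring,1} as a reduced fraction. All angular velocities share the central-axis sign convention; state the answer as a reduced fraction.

Stage 1: N_ring = 37 + 2·30 = 97
Stage 1: 37(ω_s−ω_c) = −97(ω_r−ω_c),  ω_c=0, ω_r=1
Stage 1: ω_s = 0 − (97/37)(1−0) = -97/37
  ⇒ ω_s¹/ω_r¹ = -97/37
Stage 2: N_ring = 28 + 2·24 = 76
Stage 2: 28(ω_s−ω_c) = −76(ω_r−ω_c),  ω_s=0, ω_r=1
Stage 2: 28(0−ω_c) = −76(1−ω_c)  ⇒  104ω_c = 76  ⇒  ω_c = 19/26
  ⇒ ω_c²/ω_r² = 19/26
Coupling ω_r² = ω_s¹ ⇒ overall = -97/37 × 19/26 = -1843/962

-1843/962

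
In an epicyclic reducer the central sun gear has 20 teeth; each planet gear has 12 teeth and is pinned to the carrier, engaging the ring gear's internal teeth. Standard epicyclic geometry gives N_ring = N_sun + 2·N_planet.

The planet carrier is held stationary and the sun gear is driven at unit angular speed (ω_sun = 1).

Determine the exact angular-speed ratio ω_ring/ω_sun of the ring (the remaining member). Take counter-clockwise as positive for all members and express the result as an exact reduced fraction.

N_ring = 20 + 2·12 = 44
20(ω_s−ω_c) = −44(ω_r−ω_c),  ω_c=0, ω_s=1
ω_r = 0 − (20/44)(1−0) = -5/11
ω_r/ω_s = -5/11

-5/11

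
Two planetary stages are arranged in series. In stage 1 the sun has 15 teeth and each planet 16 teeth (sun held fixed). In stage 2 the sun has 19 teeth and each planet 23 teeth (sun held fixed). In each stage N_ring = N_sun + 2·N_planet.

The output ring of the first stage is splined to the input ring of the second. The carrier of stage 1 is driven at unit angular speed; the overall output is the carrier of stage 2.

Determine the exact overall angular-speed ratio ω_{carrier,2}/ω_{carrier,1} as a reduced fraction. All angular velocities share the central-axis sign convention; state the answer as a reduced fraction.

Stage 1: N_ring = 15 + 2·16 = 47
Stage 1: 15(ω_s−ω_c) = −47(ω_r−ω_c),  ω_s=0, ω_c=1
Stage 1: ω_r = 1 − (15/47)(0−1) = 62/47
  ⇒ ω_r¹/ω_c¹ = 62/47
Stage 2: N_ring = 19 + 2·23 = 65
Stage 2: 19(ω_s−ω_c) = −65(ω_r−ω_c),  ω_s=0, ω_r=1
Stage 2: 19(0−ω_c) = −65(1−ω_c)  ⇒  84ω_c = 65  ⇒  ω_c = 65/84
  ⇒ ω_c²/ω_r² = 65/84
Coupling ω_r² = ω_r¹ ⇒ overall = 62/47 × 65/84 = 2015/1974

2015/1974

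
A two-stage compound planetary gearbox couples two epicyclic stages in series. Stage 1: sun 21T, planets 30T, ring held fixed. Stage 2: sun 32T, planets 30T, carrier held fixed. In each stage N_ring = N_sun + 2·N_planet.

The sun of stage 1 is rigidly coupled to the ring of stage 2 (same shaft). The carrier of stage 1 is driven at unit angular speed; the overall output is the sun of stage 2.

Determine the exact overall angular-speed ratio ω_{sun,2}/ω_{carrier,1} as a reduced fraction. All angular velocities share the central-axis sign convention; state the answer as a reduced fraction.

-391/28

Stage 1: N_ring = 21 + 2·30 = 81
Stage 1: 21(ω_s−ω_c) = −81(ω_r−ω_c),  ω_r=0, ω_c=1
Stage 1: ω_s = 1 − (81/21)(0−1) = 34/7
  ⇒ ω_s¹/ω_c¹ = 34/7
Stage 2: N_ring = 32 + 2·30 = 92
Stage 2: 32(ω_s−ω_c) = −92(ω_r−ω_c),  ω_c=0, ω_r=1
Stage 2: ω_s = 0 − (92/32)(1−0) = -23/8
  ⇒ ω_s²/ω_r² = -23/8
Coupling ω_r² = ω_s¹ ⇒ overall = 34/7 × -23/8 = -391/28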